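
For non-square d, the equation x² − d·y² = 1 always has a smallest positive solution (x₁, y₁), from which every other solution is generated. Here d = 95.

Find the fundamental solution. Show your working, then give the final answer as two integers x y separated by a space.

39 4

d=95: √d = [9; 1,2,1,18] (ℓ=4, even), read p_3/q_3
step 0: (9, 1)  from 9·(1,0) + (0,1)
step 1: (10, 1)  from 1·(9,1) + (1,0)
step 2: (29, 3)  from 2·(10,1) + (9,1)
step 3: (39, 4)  from 1·(29,3) + (10,1)
(x₁, y₁) = (39, 4);  39² − 95·4² = 1 ✓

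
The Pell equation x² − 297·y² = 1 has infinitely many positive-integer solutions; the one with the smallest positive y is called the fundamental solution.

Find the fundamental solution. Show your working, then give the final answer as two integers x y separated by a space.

d=297: √d = [17; 4,3,1,1,2,1,1,3,4,34] (ℓ=10, even), read p_9/q_9
a_0=17:  p_0=17·1+0=17,  q_0=17·0+1=1
a_1=4:  p_1=4·17+1=69,  q_1=4·1+0=4
a_2=3:  p_2=3·69+17=224,  q_2=3·4+1=13
…
a_4=1:  p_4=1·293+224=517,  q_4=1·17+13=30
…
a_6=1:  p_6=1·1327+517=1844,  q_6=1·77+30=107
a_7=1:  p_7=1·1844+1327=3171,  q_7=1·107+77=184
a_8=3:  p_8=3·3171+1844=11357,  q_8=3·184+107=659
a_9=4:  p_9=4·11357+3171=48599,  q_9=4·659+184=2820
→ (48599, 2820).  Check: 48599²=2361862801, 297·2820²=2361862800, difference 1.

48599 2820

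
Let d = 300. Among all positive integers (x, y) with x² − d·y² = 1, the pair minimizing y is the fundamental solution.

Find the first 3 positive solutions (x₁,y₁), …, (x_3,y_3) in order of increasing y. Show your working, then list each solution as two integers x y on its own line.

1351 78
3650401 210756
9863382151 569462634

d=300: √d = [17; 3,8,3,34] (ℓ=4, even), read p_3/q_3
a_0=17:  p_0=17·1+0=17,  q_0=17·0+1=1
…
a_2=8:  p_2=8·52+17=433,  q_2=8·3+1=25
a_3=3:  p_3=3·433+52=1351,  q_3=3·25+3=78
→ (1351, 78).  Check: 1351²=1825201, 300·78²=1825200, difference 1.
k=2:  x_2 = 1351·1351+300·78·78 = 3650401,  y_2 = 1351·78+78·1351 = 210756
k=3:  x_3 = 1351·3650401+300·78·210756 = 9863382151,  y_3 = 1351·210756+78·3650401 = 569462634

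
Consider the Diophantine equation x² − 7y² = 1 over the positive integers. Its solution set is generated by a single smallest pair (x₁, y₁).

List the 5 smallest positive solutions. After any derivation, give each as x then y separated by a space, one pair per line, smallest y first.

[2; 1,1,1,4] for √7; ℓ=4 ⇒ convergent index 3
step 0: (2, 1)  from 2·(1,0) + (0,1)
step 1: (3, 1)  from 1·(2,1) + (1,0)
step 2: (5, 2)  from 1·(3,1) + (2,1)
step 3: (8, 3)  from 1·(5,2) + (3,1)
fundamental: x₁=8, y₁=3  (since 64 − 7·9 = 1)
(8+3√7)^2 = 127 + 48√7
(8+3√7)^3 = 2024 + 765√7
(8+3√7)^4 = 32257 + 12192√7
(8+3√7)^5 = 514088 + 194307√7

8 3
127 48
2024 765
32257 12192
514088 194307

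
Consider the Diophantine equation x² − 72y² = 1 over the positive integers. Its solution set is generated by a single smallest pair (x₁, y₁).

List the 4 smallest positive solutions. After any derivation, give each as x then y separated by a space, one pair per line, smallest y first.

17 2
577 68
19601 2310
665857 78472

d=72: √d = [8; 2,16] (ℓ=2, even), read p_1/q_1
i=0: a=8 ⇒ p=8, q=1
i=1: a=2 ⇒ p=17, q=2
fundamental: x₁=17, y₁=2  (since 289 − 72·4 = 1)
(17+2√72)^2 = 577 + 68√72
(17+2√72)^3 = 19601 + 2310√72
(17+2√72)^4 = 665857 + 78472√72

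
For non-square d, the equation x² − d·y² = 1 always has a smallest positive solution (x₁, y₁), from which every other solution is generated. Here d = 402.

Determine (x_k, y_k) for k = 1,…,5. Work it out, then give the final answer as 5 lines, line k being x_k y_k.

401 20
321601 16040
257923601 12864060
206854406401 10316960080
165896976010001 8274189120100

√402 → a₀=20, period (20,40); ℓ=2 even so k=1
i=0: a=20 ⇒ p=20, q=1
i=1: a=20 ⇒ p=401, q=20
→ (401, 20).  Check: 401²=160801, 402·20²=160800, difference 1.
n=2: (401,20)∘(401,20) = (401·401+402·20·20, 401·20+20·401) = (321601,16040)
n=3: (321601,16040)∘(401,20) = (401·321601+402·20·16040, 401·16040+20·321601) = (257923601,12864060)
n=4: (257923601,12864060)∘(401,20) = (401·257923601+402·20·12864060, 401·12864060+20·257923601) = (206854406401,10316960080)
n=5: (206854406401,10316960080)∘(401,20) = (401·206854406401+402·20·10316960080, 401·10316960080+20·206854406401) = (165896976010001,8274189120100)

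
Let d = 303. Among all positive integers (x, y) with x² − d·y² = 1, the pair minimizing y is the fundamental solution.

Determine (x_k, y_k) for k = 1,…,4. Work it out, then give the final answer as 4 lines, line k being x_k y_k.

√303 = [17; 2,2,5,2,2,34, …], period ℓ=6 (even) → k=5
a_0=17:  p_0=17·1+0=17,  q_0=17·0+1=1
a_1=2:  p_1=2·17+1=35,  q_1=2·1+0=2
a_2=2:  p_2=2·35+17=87,  q_2=2·2+1=5
…
a_4=2:  p_4=2·470+87=1027,  q_4=2·27+5=59
a_5=2:  p_5=2·1027+470=2524,  q_5=2·59+27=145
fundamental: x₁=2524, y₁=145  (since 6370576 − 303·21025 = 1)
n=2: (2524,145)∘(2524,145) = (2524·2524+303·145·145, 2524·145+145·2524) = (12741151,731960)
n=3: (12741151,731960)∘(2524,145) = (2524·12741151+303·145·731960, 2524·731960+145·12741151) = (64317327724,3694933935)
n=4: (64317327724,3694933935)∘(2524,145) = (2524·64317327724+303·145·3694933935, 2524·3694933935+145·64317327724) = (324673857609601,18652025771920)

2524 145
12741151 731960
64317327724 3694933935
324673857609601 18652025771920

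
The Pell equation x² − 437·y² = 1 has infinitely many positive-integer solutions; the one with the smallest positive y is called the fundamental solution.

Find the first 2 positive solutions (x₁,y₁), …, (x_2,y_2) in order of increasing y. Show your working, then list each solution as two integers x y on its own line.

4599 220
42301601 2023560

[20; 1,9,2,9,1,40] for √437; ℓ=6 ⇒ convergent index 5
i=0: a=20 ⇒ p=20, q=1
…
i=4: a=9 ⇒ p=4160, q=199
i=5: a=1 ⇒ p=4599, q=220
(x₁, y₁) = (4599, 220);  4599² − 437·220² = 1 ✓
(4599+220√437)^2 = 42301601 + 2023560√437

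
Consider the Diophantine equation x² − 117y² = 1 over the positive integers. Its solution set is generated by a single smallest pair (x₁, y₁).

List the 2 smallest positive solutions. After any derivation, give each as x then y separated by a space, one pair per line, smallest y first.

d=117: √d = [10; 1,4,2,4,1,20] (ℓ=6, even), read p_5/q_5
a_0=10:  p_0=10·1+0=10,  q_0=10·0+1=1
a_1=1:  p_1=1·10+1=11,  q_1=1·1+0=1
…
a_4=4:  p_4=4·119+54=530,  q_4=4·11+5=49
a_5=1:  p_5=1·530+119=649,  q_5=1·49+11=60
→ (649, 60).  Check: 649²=421201, 117·60²=421200, difference 1.
k=2:  x_2 = 649·649+117·60·60 = 842401,  y_2 = 649·60+60·649 = 77880

649 60
842401 77880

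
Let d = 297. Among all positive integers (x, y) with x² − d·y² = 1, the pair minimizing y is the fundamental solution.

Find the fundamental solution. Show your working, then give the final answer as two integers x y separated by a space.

d=297: √d = [17; 4,3,1,1,2,1,1,3,4,34] (ℓ=10, even), read p_9/q_9
a_0=17:  p_0=17·1+0=17,  q_0=17·0+1=1
a_1=4:  p_1=4·17+1=69,  q_1=4·1+0=4
…
a_3=1:  p_3=1·224+69=293,  q_3=1·13+4=17
…
a_5=2:  p_5=2·517+293=1327,  q_5=2·30+17=77
a_6=1:  p_6=1·1327+517=1844,  q_6=1·77+30=107
a_7=1:  p_7=1·1844+1327=3171,  q_7=1·107+77=184
a_8=3:  p_8=3·3171+1844=11357,  q_8=3·184+107=659
a_9=4:  p_9=4·11357+3171=48599,  q_9=4·659+184=2820
(x₁, y₁) = (48599, 2820);  48599² − 297·2820² = 1 ✓

48599 2820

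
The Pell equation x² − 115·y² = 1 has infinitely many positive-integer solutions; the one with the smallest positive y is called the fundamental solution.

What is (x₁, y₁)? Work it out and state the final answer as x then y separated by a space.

√115 → a₀=10, period (1,2,1,1,1,1,1,2,1,20); ℓ=10 even so k=9
k=0  a_k=10  p_k/q_k = 10/1
k=1  a_k=1  p_k/q_k = 11/1
…
k=3  a_k=1  p_k/q_k = 43/4
k=4  a_k=1  p_k/q_k = 75/7
k=5  a_k=1  p_k/q_k = 118/11
…
k=7  a_k=1  p_k/q_k = 311/29
k=8  a_k=2  p_k/q_k = 815/76
k=9  a_k=1  p_k/q_k = 1126/105
(x₁, y₁) = (1126, 105);  1126² − 115·105² = 1 ✓

1126 105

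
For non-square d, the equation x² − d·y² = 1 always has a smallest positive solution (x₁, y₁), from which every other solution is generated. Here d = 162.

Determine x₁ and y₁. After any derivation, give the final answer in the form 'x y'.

19601 1540

√162 → a₀=12, period (1,2,1,2,12,2,1,2,1,24); ℓ=10 even so k=9
k=0  a_k=12  p_k/q_k = 12/1
k=1  a_k=1  p_k/q_k = 13/1
…
k=3  a_k=1  p_k/q_k = 51/4
k=4  a_k=2  p_k/q_k = 140/11
k=5  a_k=12  p_k/q_k = 1731/136
k=6  a_k=2  p_k/q_k = 3602/283
…
k=8  a_k=2  p_k/q_k = 14268/1121
k=9  a_k=1  p_k/q_k = 19601/1540
→ (19601, 1540).  Check: 19601²=384199201, 162·1540²=384199200, difference 1.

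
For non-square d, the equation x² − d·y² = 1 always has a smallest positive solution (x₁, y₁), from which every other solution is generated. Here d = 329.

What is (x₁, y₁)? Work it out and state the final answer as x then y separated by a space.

2376415 131016

√329 → a₀=18, period (7,4,2,1,1,4,1,1,2,4,7,36); ℓ=12 even so k=11
step 0: (18, 1)  from 18·(1,0) + (0,1)
step 1: (127, 7)  from 7·(18,1) + (1,0)
step 2: (526, 29)  from 4·(127,7) + (18,1)
step 3: (1179, 65)  from 2·(526,29) + (127,7)
step 4: (1705, 94)  from 1·(1179,65) + (526,29)
step 5: (2884, 159)  from 1·(1705,94) + (1179,65)
step 6: (13241, 730)  from 4·(2884,159) + (1705,94)
…
step 8: (29366, 1619)  from 1·(16125,889) + (13241,730)
step 9: (74857, 4127)  from 2·(29366,1619) + (16125,889)
step 10: (328794, 18127)  from 4·(74857,4127) + (29366,1619)
step 11: (2376415, 131016)  from 7·(328794,18127) + (74857,4127)
→ (2376415, 131016).  Check: 2376415²=5647348252225, 329·131016²=5647348252224, difference 1.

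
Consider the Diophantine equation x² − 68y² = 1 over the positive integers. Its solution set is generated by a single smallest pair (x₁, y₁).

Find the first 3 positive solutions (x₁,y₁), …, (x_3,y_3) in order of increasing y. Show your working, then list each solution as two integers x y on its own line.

d=68: √d = [8; 4,16] (ℓ=2, even), read p_1/q_1
step 0: (8, 1)  from 8·(1,0) + (0,1)
step 1: (33, 4)  from 4·(8,1) + (1,0)
(x₁, y₁) = (33, 4);  33² − 68·4² = 1 ✓
k=2:  x_2 = 33·33+68·4·4 = 2177,  y_2 = 33·4+4·33 = 264
k=3:  x_3 = 33·2177+68·4·264 = 143649,  y_3 = 33·264+4·2177 = 17420

33 4
2177 264
143649 17420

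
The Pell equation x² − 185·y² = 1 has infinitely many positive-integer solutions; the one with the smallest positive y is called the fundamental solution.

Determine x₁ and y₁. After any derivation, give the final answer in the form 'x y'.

9249 680

√185 → a₀=13, period (1,1,1,1,26); ℓ=5 odd so k=9
i=0: a=13 ⇒ p=13, q=1
i=1: a=1 ⇒ p=14, q=1
i=2: a=1 ⇒ p=27, q=2
i=3: a=1 ⇒ p=41, q=3
…
i=5: a=26 ⇒ p=1809, q=133
…
i=7: a=1 ⇒ p=3686, q=271
i=8: a=1 ⇒ p=5563, q=409
i=9: a=1 ⇒ p=9249, q=680
fundamental: x₁=9249, y₁=680  (since 85544001 − 185·462400 = 1)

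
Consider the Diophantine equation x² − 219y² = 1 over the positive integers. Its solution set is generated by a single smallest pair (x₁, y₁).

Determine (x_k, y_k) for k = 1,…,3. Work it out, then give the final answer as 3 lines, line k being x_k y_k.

74 5
10951 740
1620674 109515

√219 = [14; 1,3,1,28, …], period ℓ=4 (even) → k=3
i=0: a=14 ⇒ p=14, q=1
i=1: a=1 ⇒ p=15, q=1
i=2: a=3 ⇒ p=59, q=4
i=3: a=1 ⇒ p=74, q=5
→ (74, 5).  Check: 74²=5476, 219·5²=5475, difference 1.
(74+5√219)^2 = 10951 + 740√219
(74+5√219)^3 = 1620674 + 109515√219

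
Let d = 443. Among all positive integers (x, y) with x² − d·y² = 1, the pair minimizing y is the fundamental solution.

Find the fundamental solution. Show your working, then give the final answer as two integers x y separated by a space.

442 21

√443 → a₀=21, period (21,42); ℓ=2 even so k=1
step 0: (21, 1)  from 21·(1,0) + (0,1)
step 1: (442, 21)  from 21·(21,1) + (1,0)
→ (442, 21).  Check: 442²=195364, 443·21²=195363, difference 1.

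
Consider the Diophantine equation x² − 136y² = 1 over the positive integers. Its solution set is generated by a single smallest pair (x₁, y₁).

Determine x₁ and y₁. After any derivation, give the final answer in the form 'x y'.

35 3

√136 → a₀=11, period (1,1,1,22); ℓ=4 even so k=3
a_0=11:  p_0=11·1+0=11,  q_0=11·0+1=1
…
a_2=1:  p_2=1·12+11=23,  q_2=1·1+1=2
a_3=1:  p_3=1·23+12=35,  q_3=1·2+1=3
→ (35, 3).  Check: 35²=1225, 136·3²=1224, difference 1.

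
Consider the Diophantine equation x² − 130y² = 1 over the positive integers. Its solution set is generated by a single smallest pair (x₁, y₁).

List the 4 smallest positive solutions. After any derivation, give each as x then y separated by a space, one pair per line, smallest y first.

6499 570
84474001 7408860
1097993058499 96300361710
14271713689896001 1251712094097720

√130 = [11; 2,2,22, …], period ℓ=3 (odd) → k=5
step 0: (11, 1)  from 11·(1,0) + (0,1)
step 1: (23, 2)  from 2·(11,1) + (1,0)
…
step 3: (1277, 112)  from 22·(57,5) + (23,2)
step 4: (2611, 229)  from 2·(1277,112) + (57,5)
step 5: (6499, 570)  from 2·(2611,229) + (1277,112)
(x₁, y₁) = (6499, 570);  6499² − 130·570² = 1 ✓
n=2: (6499,570)∘(6499,570) = (6499·6499+130·570·570, 6499·570+570·6499) = (84474001,7408860)
n=3: (84474001,7408860)∘(6499,570) = (6499·84474001+130·570·7408860, 6499·7408860+570·84474001) = (1097993058499,96300361710)
n=4: (1097993058499,96300361710)∘(6499,570) = (6499·1097993058499+130·570·96300361710, 6499·96300361710+570·1097993058499) = (14271713689896001,1251712094097720)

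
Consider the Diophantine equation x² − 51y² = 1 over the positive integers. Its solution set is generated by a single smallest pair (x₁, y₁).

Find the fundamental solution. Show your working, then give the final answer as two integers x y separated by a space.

d=51: √d = [7; 7,14] (ℓ=2, even), read p_1/q_1
step 0: (7, 1)  from 7·(1,0) + (0,1)
step 1: (50, 7)  from 7·(7,1) + (1,0)
→ (50, 7).  Check: 50²=2500, 51·7²=2499, difference 1.

50 7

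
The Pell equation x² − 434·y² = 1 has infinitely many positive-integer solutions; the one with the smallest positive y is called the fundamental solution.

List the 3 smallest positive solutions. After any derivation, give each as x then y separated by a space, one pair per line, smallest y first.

125 6
31249 1500
7812125 374994

√434 = [20; 1,4,1,40, …], period ℓ=4 (even) → k=3
a_0=20:  p_0=20·1+0=20,  q_0=20·0+1=1
…
a_2=4:  p_2=4·21+20=104,  q_2=4·1+1=5
a_3=1:  p_3=1·104+21=125,  q_3=1·5+1=6
(x₁, y₁) = (125, 6);  125² − 434·6² = 1 ✓
n=2: (125,6)∘(125,6) = (125·125+434·6·6, 125·6+6·125) = (31249,1500)
n=3: (31249,1500)∘(125,6) = (125·31249+434·6·1500, 125·1500+6·31249) = (7812125,374994)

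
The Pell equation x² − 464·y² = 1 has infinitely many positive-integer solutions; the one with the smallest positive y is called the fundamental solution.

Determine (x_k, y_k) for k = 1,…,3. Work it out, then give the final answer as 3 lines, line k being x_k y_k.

[21; 1,1,5,1,1,1,5,1,1,42] for √464; ℓ=10 ⇒ convergent index 9
step 0: (21, 1)  from 21·(1,0) + (0,1)
…
step 2: (43, 2)  from 1·(22,1) + (21,1)
step 3: (237, 11)  from 5·(43,2) + (22,1)
step 4: (280, 13)  from 1·(237,11) + (43,2)
step 5: (517, 24)  from 1·(280,13) + (237,11)
step 6: (797, 37)  from 1·(517,24) + (280,13)
step 7: (4502, 209)  from 5·(797,37) + (517,24)
step 8: (5299, 246)  from 1·(4502,209) + (797,37)
step 9: (9801, 455)  from 1·(5299,246) + (4502,209)
(x₁, y₁) = (9801, 455);  9801² − 464·455² = 1 ✓
n=2: (9801,455)∘(9801,455) = (9801·9801+464·455·455, 9801·455+455·9801) = (192119201,8918910)
n=3: (192119201,8918910)∘(9801,455) = (9801·192119201+464·455·8918910, 9801·8918910+455·192119201) = (3765920568201,174828473365)

9801 455
192119201 8918910
3765920568201 174828473365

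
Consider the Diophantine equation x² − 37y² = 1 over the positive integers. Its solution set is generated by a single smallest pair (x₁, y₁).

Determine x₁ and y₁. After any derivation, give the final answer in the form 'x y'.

√37 = [6; 12, …], period ℓ=1 (odd) → k=1
k=0  a_k=6  p_k/q_k = 6/1
k=1  a_k=12  p_k/q_k = 73/12
→ (73, 12).  Check: 73²=5329, 37·12²=5328, difference 1.

73 12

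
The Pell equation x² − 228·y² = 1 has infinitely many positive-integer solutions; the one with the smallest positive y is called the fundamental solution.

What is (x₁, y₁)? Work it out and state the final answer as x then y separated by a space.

151 10

√228 = [15; 10,30, …], period ℓ=2 (even) → k=1
a_0=15:  p_0=15·1+0=15,  q_0=15·0+1=1
a_1=10:  p_1=10·15+1=151,  q_1=10·1+0=10
fundamental: x₁=151, y₁=10  (since 22801 − 228·100 = 1)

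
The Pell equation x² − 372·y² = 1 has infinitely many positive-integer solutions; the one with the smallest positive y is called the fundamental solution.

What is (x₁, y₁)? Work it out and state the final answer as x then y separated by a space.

12151 630

√372 → a₀=19, period (3,2,12,2,3,38); ℓ=6 even so k=5
step 0: (19, 1)  from 19·(1,0) + (0,1)
…
step 4: (3491, 181)  from 2·(1678,87) + (135,7)
step 5: (12151, 630)  from 3·(3491,181) + (1678,87)
(x₁, y₁) = (12151, 630);  12151² − 372·630² = 1 ✓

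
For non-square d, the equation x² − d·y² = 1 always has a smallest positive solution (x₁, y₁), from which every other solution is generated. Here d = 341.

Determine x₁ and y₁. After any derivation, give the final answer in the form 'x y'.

10626551 575460

√341 = [18; 2,6,1,8,2,…,6,2,36, …], period ℓ=14 (even) → k=13
i=0: a=18 ⇒ p=18, q=1
i=1: a=2 ⇒ p=37, q=2
i=2: a=6 ⇒ p=240, q=13
i=3: a=1 ⇒ p=277, q=15
i=4: a=8 ⇒ p=2456, q=133
i=5: a=2 ⇒ p=5189, q=281
i=6: a=1 ⇒ p=7645, q=414
i=7: a=2 ⇒ p=20479, q=1109
…
i=9: a=2 ⇒ p=76727, q=4155
i=10: a=8 ⇒ p=641940, q=34763
…
i=12: a=6 ⇒ p=4953942, q=268271
i=13: a=2 ⇒ p=10626551, q=575460
fundamental: x₁=10626551, y₁=575460  (since 112923586155601 − 341·331154211600 = 1)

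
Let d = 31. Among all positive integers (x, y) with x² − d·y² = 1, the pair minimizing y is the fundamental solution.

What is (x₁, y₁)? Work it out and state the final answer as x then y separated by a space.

1520 273

[5; 1,1,3,5,3,1,1,10] for √31; ℓ=8 ⇒ convergent index 7
step 0: (5, 1)  from 5·(1,0) + (0,1)
step 1: (6, 1)  from 1·(5,1) + (1,0)
step 2: (11, 2)  from 1·(6,1) + (5,1)
step 3: (39, 7)  from 3·(11,2) + (6,1)
step 4: (206, 37)  from 5·(39,7) + (11,2)
…
step 6: (863, 155)  from 1·(657,118) + (206,37)
step 7: (1520, 273)  from 1·(863,155) + (657,118)
fundamental: x₁=1520, y₁=273  (since 2310400 − 31·74529 = 1)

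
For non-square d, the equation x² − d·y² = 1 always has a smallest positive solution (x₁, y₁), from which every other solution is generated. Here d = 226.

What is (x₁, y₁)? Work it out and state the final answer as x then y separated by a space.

[15; 30] for √226; ℓ=1 ⇒ convergent index 1
step 0: (15, 1)  from 15·(1,0) + (0,1)
step 1: (451, 30)  from 30·(15,1) + (1,0)
fundamental: x₁=451, y₁=30  (since 203401 − 226·900 = 1)

451 30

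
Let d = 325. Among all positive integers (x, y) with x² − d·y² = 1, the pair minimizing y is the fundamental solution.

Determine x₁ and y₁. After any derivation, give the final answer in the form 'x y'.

√325 → a₀=18, period (36); ℓ=1 odd so k=1
a_0=18:  p_0=18·1+0=18,  q_0=18·0+1=1
a_1=36:  p_1=36·18+1=649,  q_1=36·1+0=36
→ (649, 36).  Check: 649²=421201, 325·36²=421200, difference 1.

649 36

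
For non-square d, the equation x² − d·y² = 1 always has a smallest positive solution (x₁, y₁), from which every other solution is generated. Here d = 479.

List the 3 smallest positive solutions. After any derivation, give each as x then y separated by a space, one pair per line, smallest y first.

d=479: √d = [21; 1,7,1,3,2,21,2,3,1,7,1,42] (ℓ=12, even), read p_11/q_11
k=0  a_k=21  p_k/q_k = 21/1
k=1  a_k=1  p_k/q_k = 22/1
…
k=3  a_k=1  p_k/q_k = 197/9
k=4  a_k=3  p_k/q_k = 766/35
k=5  a_k=2  p_k/q_k = 1729/79
…
k=7  a_k=2  p_k/q_k = 75879/3467
k=8  a_k=3  p_k/q_k = 264712/12095
…
k=10  a_k=7  p_k/q_k = 2648849/121029
k=11  a_k=1  p_k/q_k = 2989440/136591
(x₁, y₁) = (2989440, 136591);  2989440² − 479·136591² = 1 ✓
(x_2, y_2) = (2989440·2989440 + 479·136591·136591, 2989440·136591 + 136591·2989440) = (17873503027199, 816661198080)
(x_3, y_3) = (2989440·17873503027199 + 479·136591·816661198080, 2989440·816661198080 + 136591·17873503027199) = (106863529779256567680, 4882719303976413809)

2989440 136591
17873503027199 816661198080
106863529779256567680 4882719303976413809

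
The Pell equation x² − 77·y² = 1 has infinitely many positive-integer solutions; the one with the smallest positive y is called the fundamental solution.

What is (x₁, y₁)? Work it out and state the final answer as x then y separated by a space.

[8; 1,3,2,3,1,16] for √77; ℓ=6 ⇒ convergent index 5
i=0: a=8 ⇒ p=8, q=1
i=1: a=1 ⇒ p=9, q=1
i=2: a=3 ⇒ p=35, q=4
i=3: a=2 ⇒ p=79, q=9
i=4: a=3 ⇒ p=272, q=31
i=5: a=1 ⇒ p=351, q=40
(x₁, y₁) = (351, 40);  351² − 77·40² = 1 ✓

351 40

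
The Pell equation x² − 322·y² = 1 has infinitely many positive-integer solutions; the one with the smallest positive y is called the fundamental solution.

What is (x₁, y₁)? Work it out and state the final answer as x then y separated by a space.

323 18

d=322: √d = [17; 1,16,1,34] (ℓ=4, even), read p_3/q_3
i=0: a=17 ⇒ p=17, q=1
…
i=2: a=16 ⇒ p=305, q=17
i=3: a=1 ⇒ p=323, q=18
→ (323, 18).  Check: 323²=104329, 322·18²=104328, difference 1.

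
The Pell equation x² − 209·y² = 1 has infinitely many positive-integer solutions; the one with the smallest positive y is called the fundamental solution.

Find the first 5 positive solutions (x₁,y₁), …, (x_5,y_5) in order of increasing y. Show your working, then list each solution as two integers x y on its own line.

46551 3220
4333991201 299788440
403503248748951 27910903337660
37566959460690844801 2598560922243032880
3497559059305735783913751 241931218954759943856100

d=209: √d = [14; 2,5,3,2,3,5,2,28] (ℓ=8, even), read p_7/q_7
step 0: (14, 1)  from 14·(1,0) + (0,1)
step 1: (29, 2)  from 2·(14,1) + (1,0)
…
step 3: (506, 35)  from 3·(159,11) + (29,2)
…
step 6: (21266, 1471)  from 5·(4019,278) + (1171,81)
step 7: (46551, 3220)  from 2·(21266,1471) + (4019,278)
(x₁, y₁) = (46551, 3220);  46551² − 209·3220² = 1 ✓
(x_2, y_2) = (46551·46551 + 209·3220·3220, 46551·3220 + 3220·46551) = (4333991201, 299788440)
(x_3, y_3) = (46551·4333991201 + 209·3220·299788440, 46551·299788440 + 3220·4333991201) = (403503248748951, 27910903337660)
(x_4, y_4) = (46551·403503248748951 + 209·3220·27910903337660, 46551·27910903337660 + 3220·403503248748951) = (37566959460690844801, 2598560922243032880)
(x_5, y_5) = (46551·37566959460690844801 + 209·3220·2598560922243032880, 46551·2598560922243032880 + 3220·37566959460690844801) = (3497559059305735783913751, 241931218954759943856100)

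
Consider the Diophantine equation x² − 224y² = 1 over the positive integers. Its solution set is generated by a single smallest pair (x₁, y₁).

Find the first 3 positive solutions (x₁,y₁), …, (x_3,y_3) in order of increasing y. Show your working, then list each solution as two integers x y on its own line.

15 1
449 30
13455 899

d=224: √d = [14; 1,28] (ℓ=2, even), read p_1/q_1
a_0=14:  p_0=14·1+0=14,  q_0=14·0+1=1
a_1=1:  p_1=1·14+1=15,  q_1=1·1+0=1
(x₁, y₁) = (15, 1);  15² − 224·1² = 1 ✓
(x_2, y_2) = (15·15 + 224·1·1, 15·1 + 1·15) = (449, 30)
(x_3, y_3) = (15·449 + 224·1·30, 15·30 + 1·449) = (13455, 899)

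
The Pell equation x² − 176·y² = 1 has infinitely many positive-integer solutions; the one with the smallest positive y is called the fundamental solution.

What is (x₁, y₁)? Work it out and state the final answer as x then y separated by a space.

d=176: √d = [13; 3,1,3,26] (ℓ=4, even), read p_3/q_3
k=0  a_k=13  p_k/q_k = 13/1
k=1  a_k=3  p_k/q_k = 40/3
k=2  a_k=1  p_k/q_k = 53/4
k=3  a_k=3  p_k/q_k = 199/15
(x₁, y₁) = (199, 15);  199² − 176·15² = 1 ✓

199 15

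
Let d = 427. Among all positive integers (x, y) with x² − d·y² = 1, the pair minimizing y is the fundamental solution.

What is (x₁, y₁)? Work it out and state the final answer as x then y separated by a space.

62 3

√427 = [20; 1,1,1,40, …], period ℓ=4 (even) → k=3
k=0  a_k=20  p_k/q_k = 20/1
k=1  a_k=1  p_k/q_k = 21/1
k=2  a_k=1  p_k/q_k = 41/2
k=3  a_k=1  p_k/q_k = 62/3
→ (62, 3).  Check: 62²=3844, 427·3²=3843, difference 1.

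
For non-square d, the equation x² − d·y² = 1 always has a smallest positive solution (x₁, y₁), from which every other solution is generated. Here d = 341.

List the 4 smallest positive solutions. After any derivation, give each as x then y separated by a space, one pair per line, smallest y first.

10626551 575460
225847172311201 12230310076920
4799952989541519968951 259932027556408030380
102013890481930631287980124801 5524361894723138392975161840

d=341: √d = [18; 2,6,1,8,2,…,6,2,36] (ℓ=14, even), read p_13/q_13
i=0: a=18 ⇒ p=18, q=1
i=1: a=2 ⇒ p=37, q=2
…
i=4: a=8 ⇒ p=2456, q=133
i=5: a=2 ⇒ p=5189, q=281
i=6: a=1 ⇒ p=7645, q=414
i=7: a=2 ⇒ p=20479, q=1109
i=8: a=1 ⇒ p=28124, q=1523
i=9: a=2 ⇒ p=76727, q=4155
i=10: a=8 ⇒ p=641940, q=34763
i=11: a=1 ⇒ p=718667, q=38918
i=12: a=6 ⇒ p=4953942, q=268271
i=13: a=2 ⇒ p=10626551, q=575460
fundamental: x₁=10626551, y₁=575460  (since 112923586155601 − 341·331154211600 = 1)
(10626551+575460√341)^2 = 225847172311201 + 12230310076920√341
(10626551+575460√341)^3 = 4799952989541519968951 + 259932027556408030380√341
(10626551+575460√341)^4 = 102013890481930631287980124801 + 5524361894723138392975161840√341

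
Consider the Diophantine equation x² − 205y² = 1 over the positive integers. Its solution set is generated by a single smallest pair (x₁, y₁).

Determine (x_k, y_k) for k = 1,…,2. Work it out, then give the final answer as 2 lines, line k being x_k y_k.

[14; 3,6,1,4,1,6,3,28] for √205; ℓ=8 ⇒ convergent index 7
a_0=14:  p_0=14·1+0=14,  q_0=14·0+1=1
a_1=3:  p_1=3·14+1=43,  q_1=3·1+0=3
…
a_6=6:  p_6=6·1847+1532=12614,  q_6=6·129+107=881
a_7=3:  p_7=3·12614+1847=39689,  q_7=3·881+129=2772
(x₁, y₁) = (39689, 2772);  39689² − 205·2772² = 1 ✓
(x_2, y_2) = (39689·39689 + 205·2772·2772, 39689·2772 + 2772·39689) = (3150433441, 220035816)

39689 2772
3150433441 220035816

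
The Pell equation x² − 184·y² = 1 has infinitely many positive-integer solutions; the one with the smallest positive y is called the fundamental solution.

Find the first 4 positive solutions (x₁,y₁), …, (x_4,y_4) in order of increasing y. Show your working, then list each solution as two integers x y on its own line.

24335 1794
1184384449 87313980
57643991108495 4249571404806
2805533046066067201 206826640184594040

√184 → a₀=13, period (1,1,3,2,1,2,1,2,3,1,1,26); ℓ=12 even so k=11
k=0  a_k=13  p_k/q_k = 13/1
k=1  a_k=1  p_k/q_k = 14/1
k=2  a_k=1  p_k/q_k = 27/2
…
k=4  a_k=2  p_k/q_k = 217/16
…
k=7  a_k=1  p_k/q_k = 1153/85
…
k=9  a_k=3  p_k/q_k = 10594/781
k=10  a_k=1  p_k/q_k = 13741/1013
k=11  a_k=1  p_k/q_k = 24335/1794
→ (24335, 1794).  Check: 24335²=592192225, 184·1794²=592192224, difference 1.
n=2: (24335,1794)∘(24335,1794) = (24335·24335+184·1794·1794, 24335·1794+1794·24335) = (1184384449,87313980)
n=3: (1184384449,87313980)∘(24335,1794) = (24335·1184384449+184·1794·87313980, 24335·87313980+1794·1184384449) = (57643991108495,4249571404806)
n=4: (57643991108495,4249571404806)∘(24335,1794) = (24335·57643991108495+184·1794·4249571404806, 24335·4249571404806+1794·57643991108495) = (2805533046066067201,206826640184594040)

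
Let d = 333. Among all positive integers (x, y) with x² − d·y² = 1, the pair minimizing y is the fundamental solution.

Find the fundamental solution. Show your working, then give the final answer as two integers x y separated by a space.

√333 = [18; 4,36, …], period ℓ=2 (even) → k=1
a_0=18:  p_0=18·1+0=18,  q_0=18·0+1=1
a_1=4:  p_1=4·18+1=73,  q_1=4·1+0=4
fundamental: x₁=73, y₁=4  (since 5329 − 333·16 = 1)

73 4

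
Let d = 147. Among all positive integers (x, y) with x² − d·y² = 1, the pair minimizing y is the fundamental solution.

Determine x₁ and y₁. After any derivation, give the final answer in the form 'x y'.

97 8

√147 → a₀=12, period (8,24); ℓ=2 even so k=1
i=0: a=12 ⇒ p=12, q=1
i=1: a=8 ⇒ p=97, q=8
(x₁, y₁) = (97, 8);  97² − 147·8² = 1 ✓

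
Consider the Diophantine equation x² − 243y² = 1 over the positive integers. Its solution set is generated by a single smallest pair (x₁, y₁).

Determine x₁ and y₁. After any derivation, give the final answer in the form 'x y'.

d=243: √d = [15; 1,1,2,3,15,3,2,1,1,30] (ℓ=10, even), read p_9/q_9
i=0: a=15 ⇒ p=15, q=1
…
i=2: a=1 ⇒ p=31, q=2
i=3: a=2 ⇒ p=78, q=5
i=4: a=3 ⇒ p=265, q=17
i=5: a=15 ⇒ p=4053, q=260
i=6: a=3 ⇒ p=12424, q=797
…
i=8: a=1 ⇒ p=41325, q=2651
i=9: a=1 ⇒ p=70226, q=4505
→ (70226, 4505).  Check: 70226²=4931691076, 243·4505²=4931691075, difference 1.

70226 4505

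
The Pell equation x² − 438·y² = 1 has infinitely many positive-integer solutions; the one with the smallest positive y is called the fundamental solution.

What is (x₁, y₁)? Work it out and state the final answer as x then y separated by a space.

293 14

d=438: √d = [20; 1,12,1,40] (ℓ=4, even), read p_3/q_3
step 0: (20, 1)  from 20·(1,0) + (0,1)
step 1: (21, 1)  from 1·(20,1) + (1,0)
step 2: (272, 13)  from 12·(21,1) + (20,1)
step 3: (293, 14)  from 1·(272,13) + (21,1)
(x₁, y₁) = (293, 14);  293² − 438·14² = 1 ✓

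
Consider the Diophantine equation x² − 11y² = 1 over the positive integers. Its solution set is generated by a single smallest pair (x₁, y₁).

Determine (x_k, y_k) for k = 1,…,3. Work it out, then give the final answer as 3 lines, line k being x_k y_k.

√11 = [3; 3,6, …], period ℓ=2 (even) → k=1
step 0: (3, 1)  from 3·(1,0) + (0,1)
step 1: (10, 3)  from 3·(3,1) + (1,0)
fundamental: x₁=10, y₁=3  (since 100 − 11·9 = 1)
(x_2, y_2) = (10·10 + 11·3·3, 10·3 + 3·10) = (199, 60)
(x_3, y_3) = (10·199 + 11·3·60, 10·60 + 3·199) = (3970, 1197)

10 3
199 60
3970 1197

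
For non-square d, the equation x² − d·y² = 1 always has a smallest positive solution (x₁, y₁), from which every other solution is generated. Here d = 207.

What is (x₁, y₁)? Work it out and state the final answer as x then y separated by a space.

1151 80

d=207: √d = [14; 2,1,1,2,1,1,2,28] (ℓ=8, even), read p_7/q_7
i=0: a=14 ⇒ p=14, q=1
…
i=2: a=1 ⇒ p=43, q=3
i=3: a=1 ⇒ p=72, q=5
i=4: a=2 ⇒ p=187, q=13
i=5: a=1 ⇒ p=259, q=18
i=6: a=1 ⇒ p=446, q=31
i=7: a=2 ⇒ p=1151, q=80
fundamental: x₁=1151, y₁=80  (since 1324801 − 207·6400 = 1)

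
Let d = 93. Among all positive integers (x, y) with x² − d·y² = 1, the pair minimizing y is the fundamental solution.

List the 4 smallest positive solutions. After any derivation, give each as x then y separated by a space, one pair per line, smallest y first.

√93 = [9; 1,1,1,4,6,4,1,1,1,18, …], period ℓ=10 (even) → k=9
step 0: (9, 1)  from 9·(1,0) + (0,1)
step 1: (10, 1)  from 1·(9,1) + (1,0)
…
step 5: (839, 87)  from 6·(135,14) + (29,3)
step 6: (3491, 362)  from 4·(839,87) + (135,14)
…
step 8: (7821, 811)  from 1·(4330,449) + (3491,362)
step 9: (12151, 1260)  from 1·(7821,811) + (4330,449)
→ (12151, 1260).  Check: 12151²=147646801, 93·1260²=147646800, difference 1.
k=2:  x_2 = 12151·12151+93·1260·1260 = 295293601,  y_2 = 12151·1260+1260·12151 = 30620520
k=3:  x_3 = 12151·295293601+93·1260·30620520 = 7176225079351,  y_3 = 12151·30620520+1260·295293601 = 744139875780
k=4:  x_4 = 12151·7176225079351+93·1260·744139875780 = 174396621583094401,  y_4 = 12151·744139875780+1260·7176225079351 = 18084087230585040

12151 1260
295293601 30620520
7176225079351 744139875780
174396621583094401 18084087230585040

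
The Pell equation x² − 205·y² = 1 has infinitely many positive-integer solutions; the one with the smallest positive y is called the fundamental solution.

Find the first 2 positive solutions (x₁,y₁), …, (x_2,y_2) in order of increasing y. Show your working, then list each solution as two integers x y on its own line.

39689 2772
3150433441 220035816

√205 → a₀=14, period (3,6,1,4,1,6,3,28); ℓ=8 even so k=7
a_0=14:  p_0=14·1+0=14,  q_0=14·0+1=1
a_1=3:  p_1=3·14+1=43,  q_1=3·1+0=3
a_2=6:  p_2=6·43+14=272,  q_2=6·3+1=19
a_3=1:  p_3=1·272+43=315,  q_3=1·19+3=22
a_4=4:  p_4=4·315+272=1532,  q_4=4·22+19=107
a_5=1:  p_5=1·1532+315=1847,  q_5=1·107+22=129
a_6=6:  p_6=6·1847+1532=12614,  q_6=6·129+107=881
a_7=3:  p_7=3·12614+1847=39689,  q_7=3·881+129=2772
→ (39689, 2772).  Check: 39689²=1575216721, 205·2772²=1575216720, difference 1.
k=2:  x_2 = 39689·39689+205·2772·2772 = 3150433441,  y_2 = 39689·2772+2772·39689 = 220035816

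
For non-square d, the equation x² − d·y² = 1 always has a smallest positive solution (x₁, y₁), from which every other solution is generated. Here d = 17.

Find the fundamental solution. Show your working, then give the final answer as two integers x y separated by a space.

√17 → a₀=4, period (8); ℓ=1 odd so k=1
k=0  a_k=4  p_k/q_k = 4/1
k=1  a_k=8  p_k/q_k = 33/8
fundamental: x₁=33, y₁=8  (since 1089 − 17·64 = 1)

33 8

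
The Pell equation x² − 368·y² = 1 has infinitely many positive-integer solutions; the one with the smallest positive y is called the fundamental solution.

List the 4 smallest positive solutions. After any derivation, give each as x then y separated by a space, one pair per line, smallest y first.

1151 60
2649601 138120
6099380351 317952180
14040770918401 731925780240

√368 → a₀=19, period (5,2,5,38); ℓ=4 even so k=3
i=0: a=19 ⇒ p=19, q=1
i=1: a=5 ⇒ p=96, q=5
i=2: a=2 ⇒ p=211, q=11
i=3: a=5 ⇒ p=1151, q=60
(x₁, y₁) = (1151, 60);  1151² − 368·60² = 1 ✓
(x_2, y_2) = (1151·1151 + 368·60·60, 1151·60 + 60·1151) = (2649601, 138120)
(x_3, y_3) = (1151·2649601 + 368·60·138120, 1151·138120 + 60·2649601) = (6099380351, 317952180)
(x_4, y_4) = (1151·6099380351 + 368·60·317952180, 1151·317952180 + 60·6099380351) = (14040770918401, 731925780240)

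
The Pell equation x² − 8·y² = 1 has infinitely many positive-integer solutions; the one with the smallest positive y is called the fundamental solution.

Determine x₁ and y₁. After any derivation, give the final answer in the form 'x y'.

√8 → a₀=2, period (1,4); ℓ=2 even so k=1
i=0: a=2 ⇒ p=2, q=1
i=1: a=1 ⇒ p=3, q=1
(x₁, y₁) = (3, 1);  3² − 8·1² = 1 ✓

3 1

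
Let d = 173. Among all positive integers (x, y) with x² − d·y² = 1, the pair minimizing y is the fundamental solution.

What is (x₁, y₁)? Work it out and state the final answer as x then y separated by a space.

2499849 190060

√173 → a₀=13, period (6,1,1,6,26); ℓ=5 odd so k=9
i=0: a=13 ⇒ p=13, q=1
…
i=3: a=1 ⇒ p=171, q=13
…
i=5: a=26 ⇒ p=29239, q=2223
…
i=8: a=1 ⇒ p=382343, q=29069
i=9: a=6 ⇒ p=2499849, q=190060
fundamental: x₁=2499849, y₁=190060  (since 6249245022801 − 173·36122803600 = 1)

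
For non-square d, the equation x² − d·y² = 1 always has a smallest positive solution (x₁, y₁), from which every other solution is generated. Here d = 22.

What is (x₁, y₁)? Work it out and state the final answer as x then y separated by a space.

197 42

[4; 1,2,4,2,1,8] for √22; ℓ=6 ⇒ convergent index 5
k=0  a_k=4  p_k/q_k = 4/1
k=1  a_k=1  p_k/q_k = 5/1
…
k=4  a_k=2  p_k/q_k = 136/29
k=5  a_k=1  p_k/q_k = 197/42
(x₁, y₁) = (197, 42);  197² − 22·42² = 1 ✓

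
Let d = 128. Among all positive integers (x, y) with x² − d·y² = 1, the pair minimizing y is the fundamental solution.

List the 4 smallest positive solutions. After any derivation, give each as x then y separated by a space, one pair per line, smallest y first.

577 51
665857 58854
768398401 67917465
886731088897 78376695756

√128 → a₀=11, period (3,5,3,22); ℓ=4 even so k=3
step 0: (11, 1)  from 11·(1,0) + (0,1)
…
step 2: (181, 16)  from 5·(34,3) + (11,1)
step 3: (577, 51)  from 3·(181,16) + (34,3)
(x₁, y₁) = (577, 51);  577² − 128·51² = 1 ✓
(577+51√128)^2 = 665857 + 58854√128
(577+51√128)^3 = 768398401 + 67917465√128
(577+51√128)^4 = 886731088897 + 78376695756√128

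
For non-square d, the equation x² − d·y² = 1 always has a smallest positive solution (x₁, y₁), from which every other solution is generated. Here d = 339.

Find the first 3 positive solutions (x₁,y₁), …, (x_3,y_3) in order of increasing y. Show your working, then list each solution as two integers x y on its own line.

97970 5321
19196241799 1042596740
3761311617998090 204286405230279

[18; 2,2,2,1,17,1,2,2,2,36] for √339; ℓ=10 ⇒ convergent index 9
a_0=18:  p_0=18·1+0=18,  q_0=18·0+1=1
a_1=2:  p_1=2·18+1=37,  q_1=2·1+0=2
a_2=2:  p_2=2·37+18=92,  q_2=2·2+1=5
a_3=2:  p_3=2·92+37=221,  q_3=2·5+2=12
…
a_8=2:  p_8=2·17252+5855=40359,  q_8=2·937+318=2192
a_9=2:  p_9=2·40359+17252=97970,  q_9=2·2192+937=5321
(x₁, y₁) = (97970, 5321);  97970² − 339·5321² = 1 ✓
(x_2, y_2) = (97970·97970 + 339·5321·5321, 97970·5321 + 5321·97970) = (19196241799, 1042596740)
(x_3, y_3) = (97970·19196241799 + 339·5321·1042596740, 97970·1042596740 + 5321·19196241799) = (3761311617998090, 204286405230279)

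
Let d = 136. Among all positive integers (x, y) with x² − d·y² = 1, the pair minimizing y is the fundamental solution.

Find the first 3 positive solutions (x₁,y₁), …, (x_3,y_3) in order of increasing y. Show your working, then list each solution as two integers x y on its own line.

35 3
2449 210
171395 14697

d=136: √d = [11; 1,1,1,22] (ℓ=4, even), read p_3/q_3
step 0: (11, 1)  from 11·(1,0) + (0,1)
step 1: (12, 1)  from 1·(11,1) + (1,0)
step 2: (23, 2)  from 1·(12,1) + (11,1)
step 3: (35, 3)  from 1·(23,2) + (12,1)
→ (35, 3).  Check: 35²=1225, 136·3²=1224, difference 1.
n=2: (35,3)∘(35,3) = (35·35+136·3·3, 35·3+3·35) = (2449,210)
n=3: (2449,210)∘(35,3) = (35·2449+136·3·210, 35·210+3·2449) = (171395,14697)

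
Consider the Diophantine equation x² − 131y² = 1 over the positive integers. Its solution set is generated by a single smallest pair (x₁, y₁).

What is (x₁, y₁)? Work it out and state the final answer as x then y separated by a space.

[11; 2,4,11,4,2,22] for √131; ℓ=6 ⇒ convergent index 5
i=0: a=11 ⇒ p=11, q=1
…
i=3: a=11 ⇒ p=1156, q=101
i=4: a=4 ⇒ p=4727, q=413
i=5: a=2 ⇒ p=10610, q=927
→ (10610, 927).  Check: 10610²=112572100, 131·927²=112572099, difference 1.

10610 927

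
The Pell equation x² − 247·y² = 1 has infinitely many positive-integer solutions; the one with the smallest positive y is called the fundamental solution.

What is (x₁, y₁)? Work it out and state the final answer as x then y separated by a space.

85292 5427

√247 = [15; 1,2,1,1,9,1,9,1,1,2,1,30, …], period ℓ=12 (even) → k=11
k=0  a_k=15  p_k/q_k = 15/1
…
k=3  a_k=1  p_k/q_k = 63/4
k=4  a_k=1  p_k/q_k = 110/7
…
k=6  a_k=1  p_k/q_k = 1163/74
…
k=10  a_k=2  p_k/q_k = 61089/3887
k=11  a_k=1  p_k/q_k = 85292/5427
fundamental: x₁=85292, y₁=5427  (since 7274725264 − 247·29452329 = 1)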